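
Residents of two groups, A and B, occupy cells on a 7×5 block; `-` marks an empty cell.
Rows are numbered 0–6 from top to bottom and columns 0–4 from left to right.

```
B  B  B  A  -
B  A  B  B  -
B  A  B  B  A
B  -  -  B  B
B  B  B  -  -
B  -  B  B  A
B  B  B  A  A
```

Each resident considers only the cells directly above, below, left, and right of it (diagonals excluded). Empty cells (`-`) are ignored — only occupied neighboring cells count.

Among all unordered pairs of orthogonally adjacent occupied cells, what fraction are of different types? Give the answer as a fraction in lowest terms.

12/37

Scan each occupied cell's neighbors to the right and below so each pair is counted once.
From row 0: 3 unlike of 7 pairs (running 3/7).
From row 1: 2 unlike of 7 pairs (running 5/14).
From row 2: 4 unlike of 7 pairs (running 9/21).
From row 3: 0 unlike of 2 pairs (running 9/23).
From row 4: 0 unlike of 4 pairs (running 9/27).
From row 5: 2 unlike of 6 pairs (running 11/33).
From row 6: 1 unlike of 4 pairs (running 12/37).
Total adjacent occupied pairs: 37; unlike-type pairs: 12.
12/37 is already in lowest terms.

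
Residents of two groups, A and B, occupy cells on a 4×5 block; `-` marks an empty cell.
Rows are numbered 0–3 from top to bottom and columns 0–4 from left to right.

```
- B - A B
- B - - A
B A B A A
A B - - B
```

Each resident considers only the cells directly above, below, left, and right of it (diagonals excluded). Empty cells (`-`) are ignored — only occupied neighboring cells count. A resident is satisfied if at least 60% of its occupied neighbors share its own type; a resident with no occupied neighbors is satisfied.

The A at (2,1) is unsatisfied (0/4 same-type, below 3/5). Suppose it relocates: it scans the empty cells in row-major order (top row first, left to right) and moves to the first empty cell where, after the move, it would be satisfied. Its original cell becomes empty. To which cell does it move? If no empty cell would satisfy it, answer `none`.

Vacating (2,1). Empty cells in order:
  (0,0): 0/1 same-type → still unsatisfied.
  (0,2): 1/2 same-type → still unsatisfied.
  (1,0): 0/2 same-type → still unsatisfied.
  (1,2): 0/2 same-type → still unsatisfied.
  (1,3): 3/3 same-type → satisfied — stop here.

(1,3)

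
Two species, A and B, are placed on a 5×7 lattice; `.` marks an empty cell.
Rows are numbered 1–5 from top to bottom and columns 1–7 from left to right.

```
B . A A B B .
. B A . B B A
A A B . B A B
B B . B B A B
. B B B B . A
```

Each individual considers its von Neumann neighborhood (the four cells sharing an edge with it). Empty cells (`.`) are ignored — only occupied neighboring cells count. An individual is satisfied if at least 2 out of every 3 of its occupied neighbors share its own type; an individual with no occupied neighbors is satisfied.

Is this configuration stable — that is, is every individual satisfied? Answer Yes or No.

No

Row 1: (1,1)B 0/0 ✓ · (1,3)A 2/2 ✓ · (1,4)A 1/2 ✗ · (1,5)B 2/3 ✓ · (1,6)B 2/2 ✓
Row 2: (2,2)B 0/2 ✗ · (2,3)A 1/3 ✗ · (2,5)B 3/3 ✓ · (2,6)B 2/4 ✗ · (2,7)A 0/2 ✗
Row 3: (3,1)A 1/2 ✗ · (3,2)A 1/4 ✗ · (3,3)B 0/2 ✗ · (3,5)B 2/3 ✓ · (3,6)A 1/4 ✗ · (3,7)B 1/3 ✗
Row 4: (4,1)B 1/2 ✗ · (4,2)B 2/3 ✓ · (4,4)B 2/2 ✓ · (4,5)B 3/4 ✓ · (4,6)A 1/3 ✗ · (4,7)B 1/3 ✗
Row 5: (5,2)B 2/2 ✓ · (5,3)B 2/2 ✓ · (5,4)B 3/3 ✓ · (5,5)B 2/2 ✓ · (5,7)A 0/1 ✗
For instance (1,4) has only 1/2 same-type neighbors, below 2/3.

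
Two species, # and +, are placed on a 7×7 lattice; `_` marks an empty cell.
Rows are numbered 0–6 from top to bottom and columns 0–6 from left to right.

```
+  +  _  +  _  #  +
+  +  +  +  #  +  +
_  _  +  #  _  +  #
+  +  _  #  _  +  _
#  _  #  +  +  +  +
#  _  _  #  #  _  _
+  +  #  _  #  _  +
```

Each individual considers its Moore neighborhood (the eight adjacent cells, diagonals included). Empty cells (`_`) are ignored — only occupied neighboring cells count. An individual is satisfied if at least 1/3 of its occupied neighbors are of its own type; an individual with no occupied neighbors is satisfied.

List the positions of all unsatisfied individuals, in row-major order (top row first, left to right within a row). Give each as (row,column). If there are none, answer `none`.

(0,5), (2,6), (4,3)

Row 0: (0,0)+ 3/3 satisfied · (0,1)+ 4/4 satisfied · (0,3)+ 2/3 satisfied · (0,5)# 1/4 not · (0,6)+ 2/3 satisfied
Row 1: (1,0)+ 3/3 satisfied · (1,1)+ 5/5 satisfied · (1,2)+ 5/6 satisfied · (1,3)+ 3/5 satisfied · (1,4)# 2/6 satisfied · (1,5)+ 3/6 satisfied · (1,6)+ 3/5 satisfied
Row 2: (2,2)+ 4/6 satisfied · (2,3)# 2/5 satisfied · (2,5)+ 3/5 satisfied · (2,6)# 0/4 not
Row 3: (3,0)+ 1/2 satisfied · (3,1)+ 2/4 satisfied · (3,3)# 2/5 satisfied · (3,5)+ 4/5 satisfied
Row 4: (4,0)# 1/3 satisfied · (4,2)# 2/4 satisfied · (4,3)+ 1/5 not · (4,4)+ 3/6 satisfied · (4,5)+ 3/4 satisfied · (4,6)+ 2/2 satisfied
Row 5: (5,0)# 1/3 satisfied · (5,3)# 4/6 satisfied · (5,4)# 2/5 satisfied
Row 6: (6,0)+ 1/2 satisfied · (6,1)+ 1/3 satisfied · (6,2)# 1/2 satisfied · (6,4)# 2/2 satisfied · (6,6)+ 0/0 satisfied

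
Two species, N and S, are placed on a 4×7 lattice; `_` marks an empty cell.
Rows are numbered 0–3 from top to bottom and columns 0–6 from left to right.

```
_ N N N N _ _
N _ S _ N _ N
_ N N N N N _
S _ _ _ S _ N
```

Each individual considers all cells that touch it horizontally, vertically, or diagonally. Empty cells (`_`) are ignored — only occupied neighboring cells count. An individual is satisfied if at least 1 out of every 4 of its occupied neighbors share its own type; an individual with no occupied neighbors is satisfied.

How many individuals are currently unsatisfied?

3

Row 0: (0,1)N 2/3 ok · (0,2)N 2/3 ok · (0,3)N 3/4 ok · (0,4)N 2/2 ok
Row 1: (1,0)N 2/2 ok · (1,2)S 0/6 unhappy · (1,4)N 5/5 ok · (1,6)N 1/1 ok
Row 2: (2,1)N 2/4 ok · (2,2)N 2/3 ok · (2,3)N 3/5 ok · (2,4)N 3/4 ok · (2,5)N 4/5 ok
Row 3: (3,0)S 0/1 unhappy · (3,4)S 0/3 unhappy · (3,6)N 1/1 ok
Unsatisfied: (1,2), (3,0), (3,4) — 3 in total.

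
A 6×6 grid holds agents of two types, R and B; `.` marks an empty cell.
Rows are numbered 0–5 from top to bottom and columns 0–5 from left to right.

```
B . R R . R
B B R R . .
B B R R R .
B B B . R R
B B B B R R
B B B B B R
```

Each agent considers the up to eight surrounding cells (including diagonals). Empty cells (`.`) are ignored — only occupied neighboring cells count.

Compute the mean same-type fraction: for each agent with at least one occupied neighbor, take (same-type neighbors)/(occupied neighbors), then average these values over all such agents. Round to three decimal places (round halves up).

(0,0)B 2/2
(0,2)R 3/4
(0,3)R 3/3
(0,5)R — no occupied neighbors
(1,0)B 4/4
(1,1)B 4/7
(1,2)R 5/7
(1,3)R 6/6
(2,0)B 5/5
(2,1)B 6/8
(2,2)R 3/7
(2,3)R 5/6
(2,4)R 4/4
(3,0)B 5/5
(3,1)B 7/8
(3,2)B 5/7
(3,4)R 5/6
(3,5)R 4/4
(4,0)B 5/5
(4,1)B 8/8
(4,2)B 7/7
(4,3)B 5/7
(4,4)R 4/7
(4,5)R 4/5
(5,0)B 3/3
(5,1)B 5/5
(5,2)B 5/5
(5,3)B 4/5
(5,4)B 2/5
(5,5)R 2/3
Sum over 29 agents: 2/2 + 3/4 + 3/3 + 4/4 + 4/7 + 5/7 + 6/6 + 5/5 + 6/8 + 3/7 + 5/6 + 4/4 + 5/5 + 7/8 + 5/7 + 5/6 + 4/4 + 5/5 + 8/8 + 7/7 + 5/7 + 4/7 + 4/5 + 3/3 + 5/5 + 5/5 + 4/5 + 2/5 + 2/3 = 4103/168; mean = 4103/168 ÷ 29 = 4103/4872 = 0.842159… → 0.842.

0.842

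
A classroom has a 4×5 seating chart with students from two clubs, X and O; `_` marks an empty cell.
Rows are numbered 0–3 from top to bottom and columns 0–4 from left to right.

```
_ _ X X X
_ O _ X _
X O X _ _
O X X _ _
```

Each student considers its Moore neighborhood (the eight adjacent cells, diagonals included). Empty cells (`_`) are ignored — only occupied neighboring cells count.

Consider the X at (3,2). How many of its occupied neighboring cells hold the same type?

Occupied neighbors of (3,2): (2,1)=O, (2,2)=X, (3,1)=X.
Same type (X): 2 of 3.

2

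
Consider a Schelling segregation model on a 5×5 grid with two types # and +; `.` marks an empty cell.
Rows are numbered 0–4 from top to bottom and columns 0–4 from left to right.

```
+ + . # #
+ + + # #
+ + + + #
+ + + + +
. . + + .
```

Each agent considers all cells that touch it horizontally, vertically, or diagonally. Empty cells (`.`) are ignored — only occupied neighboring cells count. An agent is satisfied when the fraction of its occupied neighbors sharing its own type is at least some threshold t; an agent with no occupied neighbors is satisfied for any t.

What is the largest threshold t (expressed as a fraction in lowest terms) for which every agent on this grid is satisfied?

Row 0: (0,0)+ 3/3 · (0,1)+ 4/4 · (0,3)# 3/4 · (0,4)# 3/3
Row 1: (1,0)+ 5/5 · (1,1)+ 7/7 · (1,2)+ 5/7 · (1,3)# 4/7 · (1,4)# 4/5
Row 2: (2,0)+ 5/5 · (2,1)+ 8/8 · (2,2)+ 7/8 · (2,3)+ 5/8 · (2,4)# 2/5
Row 3: (3,0)+ 3/3 · (3,1)+ 6/6 · (3,2)+ 7/7 · (3,3)+ 6/7 · (3,4)+ 3/4
Row 4: (4,2)+ 4/4 · (4,3)+ 4/4
The smallest same-type fraction is 2/5 at (2,4), which reduces to 2/5. Any threshold above that leaves this agent unsatisfied.

2/5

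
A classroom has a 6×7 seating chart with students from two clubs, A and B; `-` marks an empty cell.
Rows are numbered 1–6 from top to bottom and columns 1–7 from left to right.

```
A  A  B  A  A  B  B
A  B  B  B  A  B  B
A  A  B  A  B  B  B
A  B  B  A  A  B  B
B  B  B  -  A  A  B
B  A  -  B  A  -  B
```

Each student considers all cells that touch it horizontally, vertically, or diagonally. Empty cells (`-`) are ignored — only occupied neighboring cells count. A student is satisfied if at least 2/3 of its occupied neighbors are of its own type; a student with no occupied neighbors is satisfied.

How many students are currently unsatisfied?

25

Row 1: (1,1)A 2/3 satisfied · (1,2)A 2/5 not · (1,3)B 3/5 not · (1,4)A 2/5 not · (1,5)A 2/5 not · (1,6)B 3/5 not · (1,7)B 3/3 satisfied
Row 2: (2,1)A 4/5 satisfied · (2,2)B 3/8 not · (2,3)B 4/8 not · (2,4)B 4/8 not · (2,5)A 3/8 not · (2,6)B 6/8 satisfied · (2,7)B 5/5 satisfied
Row 3: (3,1)A 3/5 not · (3,2)A 3/8 not · (3,3)B 5/8 not · (3,4)A 3/8 not · (3,5)B 4/8 not · (3,6)B 6/8 satisfied · (3,7)B 5/5 satisfied
Row 4: (4,1)A 2/5 not · (4,2)B 5/8 not · (4,3)B 4/7 not · (4,4)A 3/7 not · (4,5)A 4/7 not · (4,6)B 5/8 not · (4,7)B 4/5 satisfied
Row 5: (5,1)B 3/5 not · (5,2)B 5/7 satisfied · (5,3)B 4/6 satisfied · (5,5)A 4/6 satisfied · (5,6)A 3/7 not · (5,7)B 3/4 satisfied
Row 6: (6,1)B 2/3 satisfied · (6,2)A 0/4 not · (6,4)B 1/3 not · (6,5)A 2/3 satisfied · (6,7)B 1/2 not
Unsatisfied: (1,2), (1,3), (1,4), (1,5), (1,6), (2,2), (2,3), (2,4), (2,5), (3,1), (3,2), (3,3), (3,4), (3,5), (4,1), (4,2), (4,3), (4,4), (4,5), (4,6), (5,1), (5,6), (6,2), (6,4), (6,7) — 25 in total.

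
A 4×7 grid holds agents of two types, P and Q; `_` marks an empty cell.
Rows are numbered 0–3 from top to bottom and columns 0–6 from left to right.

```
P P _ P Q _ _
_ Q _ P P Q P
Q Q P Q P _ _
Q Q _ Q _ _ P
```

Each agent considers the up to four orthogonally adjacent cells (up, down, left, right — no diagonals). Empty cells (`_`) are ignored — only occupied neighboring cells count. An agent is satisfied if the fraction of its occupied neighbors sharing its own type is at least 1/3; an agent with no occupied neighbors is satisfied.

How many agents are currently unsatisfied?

5

(0,0)P 1/1 satisfied
(0,1)P 1/2 satisfied
(0,3)P 1/2 satisfied
(0,4)Q 0/2 not
(1,1)Q 1/2 satisfied
(1,3)P 2/3 satisfied
(1,4)P 2/4 satisfied
(1,5)Q 0/2 not
(1,6)P 0/1 not
(2,0)Q 2/2 satisfied
(2,1)Q 3/4 satisfied
(2,2)P 0/2 not
(2,3)Q 1/4 not
(2,4)P 1/2 satisfied
(3,0)Q 2/2 satisfied
(3,1)Q 2/2 satisfied
(3,3)Q 1/1 satisfied
(3,6)P 0/0 satisfied
Unsatisfied: (0,4), (1,5), (1,6), (2,2), (2,3) — 5 in total.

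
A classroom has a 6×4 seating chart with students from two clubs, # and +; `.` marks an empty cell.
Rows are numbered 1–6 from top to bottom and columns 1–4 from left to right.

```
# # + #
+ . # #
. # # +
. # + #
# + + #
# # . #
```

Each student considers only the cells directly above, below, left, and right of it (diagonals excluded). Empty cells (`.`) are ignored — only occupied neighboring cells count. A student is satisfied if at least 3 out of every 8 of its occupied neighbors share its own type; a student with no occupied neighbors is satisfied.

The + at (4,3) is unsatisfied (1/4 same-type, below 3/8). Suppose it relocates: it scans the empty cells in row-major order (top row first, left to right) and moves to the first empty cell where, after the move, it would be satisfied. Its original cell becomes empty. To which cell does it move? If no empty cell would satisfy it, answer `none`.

Vacating (4,3). Empty cells in order:
  (2,2): 1/4 same-type → still unsatisfied.
  (3,1): 1/2 same-type → satisfied — stop here.

(3,1)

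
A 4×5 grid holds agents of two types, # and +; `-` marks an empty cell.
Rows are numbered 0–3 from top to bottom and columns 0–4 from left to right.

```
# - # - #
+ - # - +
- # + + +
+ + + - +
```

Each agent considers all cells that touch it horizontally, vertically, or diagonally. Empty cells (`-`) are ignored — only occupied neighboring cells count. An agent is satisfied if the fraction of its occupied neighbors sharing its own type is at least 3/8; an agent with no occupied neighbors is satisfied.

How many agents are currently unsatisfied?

4

Row 0: (0,0)# 0/1 not · (0,2)# 1/1 satisfied · (0,4)# 0/1 not
Row 1: (1,0)+ 0/2 not · (1,2)# 2/4 satisfied · (1,4)+ 2/3 satisfied
Row 2: (2,1)# 1/6 not · (2,2)+ 3/5 satisfied · (2,3)+ 5/6 satisfied · (2,4)+ 3/3 satisfied
Row 3: (3,0)+ 1/2 satisfied · (3,1)+ 3/4 satisfied · (3,2)+ 3/4 satisfied · (3,4)+ 2/2 satisfied
Unsatisfied: (0,0), (0,4), (1,0), (2,1) — 4 in total.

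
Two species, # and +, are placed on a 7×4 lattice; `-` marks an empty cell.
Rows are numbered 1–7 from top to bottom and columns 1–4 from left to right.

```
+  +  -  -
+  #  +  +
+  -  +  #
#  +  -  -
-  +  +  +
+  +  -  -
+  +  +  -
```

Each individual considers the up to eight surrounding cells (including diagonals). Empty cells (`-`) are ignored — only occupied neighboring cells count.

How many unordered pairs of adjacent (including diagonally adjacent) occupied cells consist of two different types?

Scan each occupied cell's neighbors to the right and below (and the two forward diagonals) so each pair is counted once.
Row 1: +(1,1)–+(1,2)= +(1,1)–+(2,1)= +(1,1)–#(2,2)≠ +(1,2)–#(2,2)≠ +(1,2)–+(2,3)= +(1,2)–+(2,1)=  → 2/6 unlike.
Row 2: +(2,1)–#(2,2)≠ +(2,1)–+(3,1)= #(2,2)–+(2,3)≠ #(2,2)–+(3,3)≠ #(2,2)–+(3,1)≠ +(2,3)–+(2,4)= +(2,3)–+(3,3)= +(2,3)–#(3,4)≠ +(2,4)–#(3,4)≠ +(2,4)–+(3,3)=  → 6/10 unlike.
Row 3: +(3,1)–#(4,1)≠ +(3,1)–+(4,2)= +(3,3)–#(3,4)≠ +(3,3)–+(4,2)=  → 2/4 unlike.
Row 4: #(4,1)–+(4,2)≠ #(4,1)–+(5,2)≠ +(4,2)–+(5,2)= +(4,2)–+(5,3)=  → 2/4 unlike.
Row 5: +(5,2)–+(5,3)= +(5,2)–+(6,2)= +(5,2)–+(6,1)= +(5,3)–+(5,4)= +(5,3)–+(6,2)=  → 0/5 unlike.
Row 6: +(6,1)–+(6,2)= +(6,1)–+(7,1)= +(6,1)–+(7,2)= +(6,2)–+(7,2)= +(6,2)–+(7,3)= +(6,2)–+(7,1)=  → 0/6 unlike.
Row 7: +(7,1)–+(7,2)= +(7,2)–+(7,3)=  → 0/2 unlike.
Total adjacent occupied pairs: 37; unlike-type pairs: 12.

12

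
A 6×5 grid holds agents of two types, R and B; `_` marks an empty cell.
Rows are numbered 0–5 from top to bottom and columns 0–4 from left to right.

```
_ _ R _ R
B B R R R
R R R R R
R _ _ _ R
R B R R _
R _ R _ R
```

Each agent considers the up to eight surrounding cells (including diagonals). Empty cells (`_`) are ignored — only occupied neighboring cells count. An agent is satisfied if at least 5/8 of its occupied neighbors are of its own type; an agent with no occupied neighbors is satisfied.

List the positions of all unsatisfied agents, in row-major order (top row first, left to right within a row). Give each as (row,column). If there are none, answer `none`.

Row 0: (0,2)R 2/3 ok · (0,4)R 2/2 ok
Row 1: (1,0)B 1/3 unhappy · (1,1)B 1/6 unhappy · (1,2)R 5/6 ok · (1,3)R 7/7 ok · (1,4)R 4/4 ok
Row 2: (2,0)R 2/4 unhappy · (2,1)R 4/6 ok · (2,2)R 4/5 ok · (2,3)R 6/6 ok · (2,4)R 4/4 ok
Row 3: (3,0)R 3/4 ok · (3,4)R 3/3 ok
Row 4: (4,0)R 2/3 ok · (4,1)B 0/5 unhappy · (4,2)R 2/3 ok · (4,3)R 4/4 ok
Row 5: (5,0)R 1/2 unhappy · (5,2)R 2/3 ok · (5,4)R 1/1 ok

(1,0), (1,1), (2,0), (4,1), (5,0)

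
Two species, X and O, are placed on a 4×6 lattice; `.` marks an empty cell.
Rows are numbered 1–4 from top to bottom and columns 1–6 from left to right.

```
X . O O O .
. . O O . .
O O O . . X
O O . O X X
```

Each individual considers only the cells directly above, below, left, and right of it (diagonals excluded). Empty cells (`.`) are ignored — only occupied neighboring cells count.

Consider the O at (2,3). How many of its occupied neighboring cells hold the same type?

Occupied neighbors of (2,3): (1,3)=O, (3,3)=O, (2,4)=O.
Same type (O): 3 of 3.

3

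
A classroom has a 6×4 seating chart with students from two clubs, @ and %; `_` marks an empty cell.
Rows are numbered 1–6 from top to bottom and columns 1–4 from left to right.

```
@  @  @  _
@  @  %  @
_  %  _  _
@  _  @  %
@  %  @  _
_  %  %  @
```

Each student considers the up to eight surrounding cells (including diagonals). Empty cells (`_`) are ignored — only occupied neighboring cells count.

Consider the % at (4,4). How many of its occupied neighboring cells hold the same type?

0

Occupied neighbors of (4,4): (4,3)=@, (5,3)=@.
Same type (%): 0 of 2.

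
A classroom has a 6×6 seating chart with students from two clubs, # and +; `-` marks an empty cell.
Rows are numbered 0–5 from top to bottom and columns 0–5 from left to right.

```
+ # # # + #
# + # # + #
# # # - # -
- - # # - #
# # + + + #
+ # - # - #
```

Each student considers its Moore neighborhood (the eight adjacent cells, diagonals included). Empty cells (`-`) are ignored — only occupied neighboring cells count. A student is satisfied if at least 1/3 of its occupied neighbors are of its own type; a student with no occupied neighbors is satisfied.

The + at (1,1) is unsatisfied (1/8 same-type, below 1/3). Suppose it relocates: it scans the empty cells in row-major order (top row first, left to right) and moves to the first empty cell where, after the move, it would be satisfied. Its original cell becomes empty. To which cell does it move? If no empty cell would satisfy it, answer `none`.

(3,4)

Vacating (1,1). Empty cells in order:
  (2,3): 1/7 same-type → still unsatisfied.
  (2,5): 1/4 same-type → still unsatisfied.
  (3,0): 0/4 same-type → still unsatisfied.
  (3,1): 1/7 same-type → still unsatisfied.
  (3,4): 2/6 same-type → satisfied — stop here.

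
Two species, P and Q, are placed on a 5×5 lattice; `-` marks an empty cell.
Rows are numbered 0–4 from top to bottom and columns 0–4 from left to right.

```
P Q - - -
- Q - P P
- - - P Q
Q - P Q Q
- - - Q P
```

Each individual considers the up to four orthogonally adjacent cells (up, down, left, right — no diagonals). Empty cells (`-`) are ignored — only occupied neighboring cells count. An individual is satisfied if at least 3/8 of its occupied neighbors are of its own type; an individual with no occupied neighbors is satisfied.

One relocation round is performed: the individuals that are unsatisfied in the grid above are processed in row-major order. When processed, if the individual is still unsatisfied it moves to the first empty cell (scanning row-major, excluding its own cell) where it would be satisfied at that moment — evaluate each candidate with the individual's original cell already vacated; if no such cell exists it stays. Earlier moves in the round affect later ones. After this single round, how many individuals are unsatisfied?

Initially unsatisfied (in order): (0,0), (2,3), (2,4), (3,2), (4,4).
  (0,0) → (0,3).
  (2,3) → (0,2).
  (2,4): now satisfied by earlier moves; stays.
  (3,2) → (0,4).
  (4,4) → (1,2).
Resulting grid:
- Q P P P
- Q P P P
- - - - Q
Q - - Q Q
- - - Q -
All satisfied now.

0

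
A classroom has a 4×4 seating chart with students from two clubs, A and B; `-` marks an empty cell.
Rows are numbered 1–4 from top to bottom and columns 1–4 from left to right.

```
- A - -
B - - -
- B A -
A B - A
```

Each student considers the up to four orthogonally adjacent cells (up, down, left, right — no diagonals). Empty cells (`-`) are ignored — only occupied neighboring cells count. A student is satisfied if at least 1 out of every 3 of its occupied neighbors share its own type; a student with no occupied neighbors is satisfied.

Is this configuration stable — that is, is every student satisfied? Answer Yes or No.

No

Row 1: (1,2)A 0/0 ✓
Row 2: (2,1)B 0/0 ✓
Row 3: (3,2)B 1/2 ✓ · (3,3)A 0/1 ✗
Row 4: (4,1)A 0/1 ✗ · (4,2)B 1/2 ✓ · (4,4)A 0/0 ✓
For instance (3,3) has only 0/1 same-type neighbors, below 1/3.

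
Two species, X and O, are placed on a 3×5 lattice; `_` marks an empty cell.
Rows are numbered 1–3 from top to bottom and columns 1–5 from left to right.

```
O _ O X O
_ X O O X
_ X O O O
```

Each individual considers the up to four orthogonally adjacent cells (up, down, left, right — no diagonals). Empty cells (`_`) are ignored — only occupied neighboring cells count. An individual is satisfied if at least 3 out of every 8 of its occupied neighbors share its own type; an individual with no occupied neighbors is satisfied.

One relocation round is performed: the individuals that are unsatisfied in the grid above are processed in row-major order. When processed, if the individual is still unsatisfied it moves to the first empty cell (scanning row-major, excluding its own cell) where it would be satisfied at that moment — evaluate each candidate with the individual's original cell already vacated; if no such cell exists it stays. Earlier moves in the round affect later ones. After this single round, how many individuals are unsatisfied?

0

Initially unsatisfied (in order): (1,4), (1,5), (2,5).
  (1,4) → (2,1).
  (1,5) → (1,2).
  (2,5) → (1,5).
Resulting grid:
O O O _ X
X X O O _
_ X O O O
All satisfied now.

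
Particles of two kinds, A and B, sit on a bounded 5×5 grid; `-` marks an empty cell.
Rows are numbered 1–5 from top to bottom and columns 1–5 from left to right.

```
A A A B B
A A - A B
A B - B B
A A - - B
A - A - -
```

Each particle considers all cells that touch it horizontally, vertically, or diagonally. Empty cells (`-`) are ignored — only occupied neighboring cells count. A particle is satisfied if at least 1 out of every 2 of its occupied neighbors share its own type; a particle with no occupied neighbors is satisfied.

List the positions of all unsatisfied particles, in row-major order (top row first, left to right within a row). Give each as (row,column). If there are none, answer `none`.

(2,4), (3,2)

Row 1: (1,1)A 3/3 ok · (1,2)A 4/4 ok · (1,3)A 3/4 ok · (1,4)B 2/4 ok · (1,5)B 2/3 ok
Row 2: (2,1)A 4/5 ok · (2,2)A 5/6 ok · (2,4)A 1/6 unhappy · (2,5)B 4/5 ok
Row 3: (3,1)A 4/5 ok · (3,2)B 0/5 unhappy · (3,4)B 3/4 ok · (3,5)B 3/4 ok
Row 4: (4,1)A 3/4 ok · (4,2)A 4/5 ok · (4,5)B 2/2 ok
Row 5: (5,1)A 2/2 ok · (5,3)A 1/1 ok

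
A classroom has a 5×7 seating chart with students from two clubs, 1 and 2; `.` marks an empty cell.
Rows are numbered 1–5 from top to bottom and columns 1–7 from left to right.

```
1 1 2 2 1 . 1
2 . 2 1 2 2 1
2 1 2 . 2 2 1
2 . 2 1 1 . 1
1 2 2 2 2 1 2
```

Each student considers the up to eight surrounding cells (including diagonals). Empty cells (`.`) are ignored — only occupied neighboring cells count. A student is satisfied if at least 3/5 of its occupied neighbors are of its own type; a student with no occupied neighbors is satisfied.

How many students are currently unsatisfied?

23

Row 1: (1,1)1 1/2 ✗ · (1,2)1 1/4 ✗ · (1,3)2 2/4 ✗ · (1,4)2 3/5 ✓ · (1,5)1 1/4 ✗ · (1,7)1 1/2 ✗
Row 2: (2,1)2 1/4 ✗ · (2,3)2 3/6 ✗ · (2,4)1 1/7 ✗ · (2,5)2 4/6 ✓ · (2,6)2 3/7 ✗ · (2,7)1 2/4 ✗
Row 3: (3,1)2 2/3 ✓ · (3,2)1 0/6 ✗ · (3,3)2 2/5 ✗ · (3,5)2 3/6 ✗ · (3,6)2 3/7 ✗ · (3,7)1 2/4 ✗
Row 4: (4,1)2 2/4 ✗ · (4,3)2 4/6 ✓ · (4,4)1 1/7 ✗ · (4,5)1 2/6 ✗ · (4,7)1 2/4 ✗
Row 5: (5,1)1 0/2 ✗ · (5,2)2 3/4 ✓ · (5,3)2 3/4 ✓ · (5,4)2 3/5 ✓ · (5,5)2 1/4 ✗ · (5,6)1 2/4 ✗ · (5,7)2 0/2 ✗
Unsatisfied: (1,1), (1,2), (1,3), (1,5), (1,7), (2,1), (2,3), (2,4), (2,6), (2,7), (3,2), (3,3), (3,5), (3,6), (3,7), (4,1), (4,4), (4,5), (4,7), (5,1), (5,5), (5,6), (5,7) — 23 in total.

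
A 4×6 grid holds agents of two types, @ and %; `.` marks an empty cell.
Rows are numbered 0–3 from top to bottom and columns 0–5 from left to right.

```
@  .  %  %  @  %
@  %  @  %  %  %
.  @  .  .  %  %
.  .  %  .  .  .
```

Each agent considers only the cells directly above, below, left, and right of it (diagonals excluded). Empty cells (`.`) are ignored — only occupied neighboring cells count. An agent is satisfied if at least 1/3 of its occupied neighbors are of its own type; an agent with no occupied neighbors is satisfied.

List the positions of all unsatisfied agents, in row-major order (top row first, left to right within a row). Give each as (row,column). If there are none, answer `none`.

(0,4), (1,1), (1,2), (2,1)

(0,0)@ 1/1 satisfied
(0,2)% 1/2 satisfied
(0,3)% 2/3 satisfied
(0,4)@ 0/3 not
(0,5)% 1/2 satisfied
(1,0)@ 1/2 satisfied
(1,1)% 0/3 not
(1,2)@ 0/3 not
(1,3)% 2/3 satisfied
(1,4)% 3/4 satisfied
(1,5)% 3/3 satisfied
(2,1)@ 0/1 not
(2,4)% 2/2 satisfied
(2,5)% 2/2 satisfied
(3,2)% 0/0 satisfied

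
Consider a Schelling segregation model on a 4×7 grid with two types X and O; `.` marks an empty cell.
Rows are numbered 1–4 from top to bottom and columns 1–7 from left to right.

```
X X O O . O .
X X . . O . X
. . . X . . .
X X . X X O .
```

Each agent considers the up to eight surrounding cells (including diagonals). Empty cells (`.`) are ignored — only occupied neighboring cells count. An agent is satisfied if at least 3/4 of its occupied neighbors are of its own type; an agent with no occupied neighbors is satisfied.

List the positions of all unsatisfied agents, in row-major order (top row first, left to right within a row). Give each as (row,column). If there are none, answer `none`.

(1,1)X 3/3 ok
(1,2)X 3/4 ok
(1,3)O 1/3 unhappy
(1,4)O 2/2 ok
(1,6)O 1/2 unhappy
(2,1)X 3/3 ok
(2,2)X 3/4 ok
(2,5)O 2/3 unhappy
(2,7)X 0/1 unhappy
(3,4)X 2/3 unhappy
(4,1)X 1/1 ok
(4,2)X 1/1 ok
(4,4)X 2/2 ok
(4,5)X 2/3 unhappy
(4,6)O 0/1 unhappy

(1,3), (1,6), (2,5), (2,7), (3,4), (4,5), (4,6)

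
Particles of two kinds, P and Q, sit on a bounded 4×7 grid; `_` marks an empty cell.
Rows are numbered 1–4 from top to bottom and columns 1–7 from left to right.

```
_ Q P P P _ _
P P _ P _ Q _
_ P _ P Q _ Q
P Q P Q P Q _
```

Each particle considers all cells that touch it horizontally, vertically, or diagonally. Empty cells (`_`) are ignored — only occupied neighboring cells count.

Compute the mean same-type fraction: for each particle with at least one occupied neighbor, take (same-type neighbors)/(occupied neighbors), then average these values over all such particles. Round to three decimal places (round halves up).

0.576

Row 1: (1,2)Q 0/3 · (1,3)P 3/4 · (1,4)P 3/3 · (1,5)P 2/3
Row 2: (2,1)P 2/3 · (2,2)P 3/4 · (2,4)P 4/5 · (2,6)Q 2/3
Row 3: (3,2)P 4/5 · (3,4)P 3/5 · (3,5)Q 3/6 · (3,7)Q 2/2
Row 4: (4,1)P 1/2 · (4,2)Q 0/3 · (4,3)P 2/4 · (4,4)Q 1/4 · (4,5)P 1/4 · (4,6)Q 2/3
Sum over 18 particles: 0/3 + 3/4 + 3/3 + 2/3 + 2/3 + 3/4 + 4/5 + 2/3 + 4/5 + 3/5 + 3/6 + 2/2 + 1/2 + 0/3 + 2/4 + 1/4 + 1/4 + 2/3 = 311/30; mean = 311/30 ÷ 18 = 311/540 = 0.575925… → 0.576.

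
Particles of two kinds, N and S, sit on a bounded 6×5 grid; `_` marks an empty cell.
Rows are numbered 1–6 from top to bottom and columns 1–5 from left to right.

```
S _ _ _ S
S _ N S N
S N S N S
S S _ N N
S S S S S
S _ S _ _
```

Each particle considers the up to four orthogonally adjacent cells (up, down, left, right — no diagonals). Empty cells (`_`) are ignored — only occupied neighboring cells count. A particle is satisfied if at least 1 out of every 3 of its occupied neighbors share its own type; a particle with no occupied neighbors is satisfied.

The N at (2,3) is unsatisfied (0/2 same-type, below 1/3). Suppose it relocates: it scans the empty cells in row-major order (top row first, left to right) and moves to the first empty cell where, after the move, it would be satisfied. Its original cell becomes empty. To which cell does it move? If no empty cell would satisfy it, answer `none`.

Vacating (2,3). Empty cells in order:
  (1,2): 0/1 same-type → still unsatisfied.
  (1,3): 0/0 same-type → satisfied — stop here.

(1,3)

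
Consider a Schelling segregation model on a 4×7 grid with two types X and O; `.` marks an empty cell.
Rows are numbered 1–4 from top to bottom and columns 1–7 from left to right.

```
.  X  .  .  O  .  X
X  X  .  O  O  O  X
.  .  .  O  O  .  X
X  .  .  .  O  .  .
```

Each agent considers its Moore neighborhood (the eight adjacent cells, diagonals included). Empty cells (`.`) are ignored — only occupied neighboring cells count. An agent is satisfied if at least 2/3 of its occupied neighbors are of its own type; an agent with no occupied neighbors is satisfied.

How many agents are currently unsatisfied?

Row 1: (1,2)X 2/2 ✓ · (1,5)O 3/3 ✓ · (1,7)X 1/2 ✗
Row 2: (2,1)X 2/2 ✓ · (2,2)X 2/2 ✓ · (2,4)O 4/4 ✓ · (2,5)O 5/5 ✓ · (2,6)O 3/6 ✗ · (2,7)X 2/3 ✓
Row 3: (3,4)O 4/4 ✓ · (3,5)O 5/5 ✓ · (3,7)X 1/2 ✗
Row 4: (4,1)X 0/0 ✓ · (4,5)O 2/2 ✓
Unsatisfied: (1,7), (2,6), (3,7) — 3 in total.

3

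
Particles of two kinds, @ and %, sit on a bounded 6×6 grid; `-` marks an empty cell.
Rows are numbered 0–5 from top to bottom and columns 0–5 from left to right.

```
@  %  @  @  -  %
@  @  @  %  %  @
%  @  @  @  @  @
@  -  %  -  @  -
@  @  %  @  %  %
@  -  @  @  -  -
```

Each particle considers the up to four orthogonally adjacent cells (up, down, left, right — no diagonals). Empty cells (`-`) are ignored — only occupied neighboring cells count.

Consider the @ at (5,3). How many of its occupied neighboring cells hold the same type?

2

Occupied neighbors of (5,3): (4,3)=@, (5,2)=@.
Same type (@): 2 of 2.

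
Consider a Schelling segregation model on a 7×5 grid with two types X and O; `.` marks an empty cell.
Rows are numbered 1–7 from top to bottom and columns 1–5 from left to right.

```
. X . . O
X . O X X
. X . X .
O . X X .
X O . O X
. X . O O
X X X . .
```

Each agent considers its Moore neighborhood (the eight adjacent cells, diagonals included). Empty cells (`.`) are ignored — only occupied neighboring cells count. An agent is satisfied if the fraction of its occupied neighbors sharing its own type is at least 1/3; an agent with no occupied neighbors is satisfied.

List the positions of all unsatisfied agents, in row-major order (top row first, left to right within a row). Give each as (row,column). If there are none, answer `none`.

(1,2)X 1/2 ✓
(1,5)O 0/2 ✗
(2,1)X 2/2 ✓
(2,3)O 0/4 ✗
(2,4)X 2/4 ✓
(2,5)X 2/3 ✓
(3,2)X 2/4 ✓
(3,4)X 4/5 ✓
(4,1)O 1/3 ✓
(4,3)X 3/5 ✓
(4,4)X 3/4 ✓
(5,1)X 1/3 ✓
(5,2)O 1/4 ✗
(5,4)O 2/5 ✓
(5,5)X 1/4 ✗
(6,2)X 4/5 ✓
(6,4)O 2/4 ✓
(6,5)O 2/3 ✓
(7,1)X 2/2 ✓
(7,2)X 3/3 ✓
(7,3)X 2/3 ✓

(1,5), (2,3), (5,2), (5,5)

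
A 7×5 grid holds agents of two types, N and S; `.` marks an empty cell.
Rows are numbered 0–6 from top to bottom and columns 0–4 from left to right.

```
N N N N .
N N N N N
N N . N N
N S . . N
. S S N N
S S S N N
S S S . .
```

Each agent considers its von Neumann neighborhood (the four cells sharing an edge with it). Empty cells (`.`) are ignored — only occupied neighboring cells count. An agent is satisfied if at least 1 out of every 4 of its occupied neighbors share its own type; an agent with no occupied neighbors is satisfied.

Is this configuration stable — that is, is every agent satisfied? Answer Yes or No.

(0,0)N 2/2 ok
(0,1)N 3/3 ok
(0,2)N 3/3 ok
(0,3)N 2/2 ok
(1,0)N 3/3 ok
(1,1)N 4/4 ok
(1,2)N 3/3 ok
(1,3)N 4/4 ok
(1,4)N 2/2 ok
(2,0)N 3/3 ok
(2,1)N 2/3 ok
(2,3)N 2/2 ok
(2,4)N 3/3 ok
(3,0)N 1/2 ok
(3,1)S 1/3 ok
(3,4)N 2/2 ok
(4,1)S 3/3 ok
(4,2)S 2/3 ok
(4,3)N 2/3 ok
(4,4)N 3/3 ok
(5,0)S 2/2 ok
(5,1)S 4/4 ok
(5,2)S 3/4 ok
(5,3)N 2/3 ok
(5,4)N 2/2 ok
(6,0)S 2/2 ok
(6,1)S 3/3 ok
(6,2)S 2/2 ok
All meet the threshold, so the configuration is stable.

Yes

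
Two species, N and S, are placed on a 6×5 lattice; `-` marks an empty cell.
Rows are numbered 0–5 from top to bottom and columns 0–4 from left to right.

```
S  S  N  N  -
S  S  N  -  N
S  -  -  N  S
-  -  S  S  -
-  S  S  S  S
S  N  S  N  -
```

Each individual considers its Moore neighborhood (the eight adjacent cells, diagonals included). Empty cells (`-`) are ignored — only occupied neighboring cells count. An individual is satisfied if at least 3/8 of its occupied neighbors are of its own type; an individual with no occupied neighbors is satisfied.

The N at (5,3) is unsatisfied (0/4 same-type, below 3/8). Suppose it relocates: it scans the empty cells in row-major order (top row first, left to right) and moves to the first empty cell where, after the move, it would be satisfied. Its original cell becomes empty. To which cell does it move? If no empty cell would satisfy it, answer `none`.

Vacating (5,3). Empty cells in order:
  (0,4): 2/2 same-type → satisfied — stop here.

(0,4)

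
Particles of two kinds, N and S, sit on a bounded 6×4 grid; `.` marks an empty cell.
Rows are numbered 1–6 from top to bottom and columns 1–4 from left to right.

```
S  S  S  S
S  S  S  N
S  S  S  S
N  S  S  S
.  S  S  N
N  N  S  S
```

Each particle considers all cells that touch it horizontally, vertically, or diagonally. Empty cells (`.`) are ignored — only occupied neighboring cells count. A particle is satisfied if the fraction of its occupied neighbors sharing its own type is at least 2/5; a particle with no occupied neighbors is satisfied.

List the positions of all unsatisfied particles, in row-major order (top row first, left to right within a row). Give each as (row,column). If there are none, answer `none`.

(2,4), (4,1), (5,4), (6,2)

Row 1: (1,1)S 3/3 satisfied · (1,2)S 5/5 satisfied · (1,3)S 4/5 satisfied · (1,4)S 2/3 satisfied
Row 2: (2,1)S 5/5 satisfied · (2,2)S 8/8 satisfied · (2,3)S 7/8 satisfied · (2,4)N 0/5 not
Row 3: (3,1)S 4/5 satisfied · (3,2)S 7/8 satisfied · (3,3)S 7/8 satisfied · (3,4)S 4/5 satisfied
Row 4: (4,1)N 0/4 not · (4,2)S 6/7 satisfied · (4,3)S 7/8 satisfied · (4,4)S 4/5 satisfied
Row 5: (5,2)S 4/7 satisfied · (5,3)S 6/8 satisfied · (5,4)N 0/5 not
Row 6: (6,1)N 1/2 satisfied · (6,2)N 1/4 not · (6,3)S 3/5 satisfied · (6,4)S 2/3 satisfied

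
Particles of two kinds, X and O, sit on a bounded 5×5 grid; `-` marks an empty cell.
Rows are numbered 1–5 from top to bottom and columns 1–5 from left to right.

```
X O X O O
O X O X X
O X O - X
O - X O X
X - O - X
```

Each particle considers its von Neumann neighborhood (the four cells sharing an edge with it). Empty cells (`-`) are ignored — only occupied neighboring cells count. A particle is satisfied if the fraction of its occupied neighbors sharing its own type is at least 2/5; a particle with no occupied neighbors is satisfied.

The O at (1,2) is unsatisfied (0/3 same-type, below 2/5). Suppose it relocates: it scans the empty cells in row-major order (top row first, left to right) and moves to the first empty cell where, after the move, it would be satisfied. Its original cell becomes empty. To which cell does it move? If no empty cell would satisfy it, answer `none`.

(3,4)

Vacating (1,2). Empty cells in order:
  (3,4): 2/4 same-type → satisfied — stop here.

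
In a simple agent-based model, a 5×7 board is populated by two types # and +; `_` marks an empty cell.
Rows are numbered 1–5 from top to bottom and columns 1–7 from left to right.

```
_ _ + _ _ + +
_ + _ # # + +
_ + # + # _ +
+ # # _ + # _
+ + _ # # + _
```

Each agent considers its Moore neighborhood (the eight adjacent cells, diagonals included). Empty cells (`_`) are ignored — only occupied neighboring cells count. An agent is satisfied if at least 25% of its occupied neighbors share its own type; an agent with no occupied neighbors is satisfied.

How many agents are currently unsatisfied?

Row 1: (1,3)+ 1/2 ok · (1,6)+ 3/4 ok · (1,7)+ 3/3 ok
Row 2: (2,2)+ 2/3 ok · (2,4)# 3/5 ok · (2,5)# 2/5 ok · (2,6)+ 4/6 ok · (2,7)+ 4/4 ok
Row 3: (3,2)+ 2/5 ok · (3,3)# 3/6 ok · (3,4)+ 1/6 unhappy · (3,5)# 3/6 ok · (3,7)+ 2/3 ok
Row 4: (4,1)+ 3/4 ok · (4,2)# 2/6 ok · (4,3)# 3/6 ok · (4,5)+ 2/6 ok · (4,6)# 2/5 ok
Row 5: (5,1)+ 2/3 ok · (5,2)+ 2/4 ok · (5,4)# 2/3 ok · (5,5)# 2/4 ok · (5,6)+ 1/3 ok
Unsatisfied: (3,4) — 1 in total.

1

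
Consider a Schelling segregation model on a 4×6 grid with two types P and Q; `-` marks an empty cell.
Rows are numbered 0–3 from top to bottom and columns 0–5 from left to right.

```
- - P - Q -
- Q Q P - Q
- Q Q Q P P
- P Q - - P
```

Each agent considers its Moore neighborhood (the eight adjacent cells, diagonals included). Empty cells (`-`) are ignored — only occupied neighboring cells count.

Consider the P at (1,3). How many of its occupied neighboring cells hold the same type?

Occupied neighbors of (1,3): (0,2)=P, (0,4)=Q, (1,2)=Q, (2,2)=Q, (2,3)=Q, (2,4)=P.
Same type (P): 2 of 6.

2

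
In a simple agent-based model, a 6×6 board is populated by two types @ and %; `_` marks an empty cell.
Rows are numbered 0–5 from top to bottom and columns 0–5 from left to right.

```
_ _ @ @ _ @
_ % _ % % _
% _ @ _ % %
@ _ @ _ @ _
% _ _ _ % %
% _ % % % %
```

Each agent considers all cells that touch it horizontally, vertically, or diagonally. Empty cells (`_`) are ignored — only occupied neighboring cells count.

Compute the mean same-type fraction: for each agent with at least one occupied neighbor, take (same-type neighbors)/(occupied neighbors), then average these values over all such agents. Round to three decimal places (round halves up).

(0,2)@ 1/3
(0,3)@ 1/3
(0,5)@ 0/1
(1,1)% 1/3
(1,3)% 2/5
(1,4)% 3/5
(2,0)% 1/2
(2,2)@ 1/3
(2,4)% 3/4
(2,5)% 2/3
(3,0)@ 0/2
(3,2)@ 1/1
(3,4)@ 0/4
(4,0)% 1/2
(4,4)% 4/5
(4,5)% 3/4
(5,0)% 1/1
(5,2)% 1/1
(5,3)% 3/3
(5,4)% 4/4
(5,5)% 3/3
Sum over 21 agents: 1/3 + 1/3 + 0/1 + 1/3 + 2/5 + 3/5 + 1/2 + 1/3 + 3/4 + 2/3 + 0/2 + 1/1 + 0/4 + 1/2 + 4/5 + 3/4 + 1/1 + 1/1 + 3/3 + 4/4 + 3/3 = 123/10; mean = 123/10 ÷ 21 = 41/70 = 0.585714… → 0.586.

0.586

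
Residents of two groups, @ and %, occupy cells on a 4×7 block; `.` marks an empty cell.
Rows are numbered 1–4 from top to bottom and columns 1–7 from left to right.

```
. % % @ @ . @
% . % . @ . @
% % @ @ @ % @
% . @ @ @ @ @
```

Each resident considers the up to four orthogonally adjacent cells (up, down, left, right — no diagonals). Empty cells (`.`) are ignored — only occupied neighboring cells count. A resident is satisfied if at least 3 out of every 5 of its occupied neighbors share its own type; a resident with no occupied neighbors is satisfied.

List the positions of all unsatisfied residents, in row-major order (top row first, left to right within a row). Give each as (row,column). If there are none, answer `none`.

Row 1: (1,2)% 1/1 ok · (1,3)% 2/3 ok · (1,4)@ 1/2 unhappy · (1,5)@ 2/2 ok · (1,7)@ 1/1 ok
Row 2: (2,1)% 1/1 ok · (2,3)% 1/2 unhappy · (2,5)@ 2/2 ok · (2,7)@ 2/2 ok
Row 3: (3,1)% 3/3 ok · (3,2)% 1/2 unhappy · (3,3)@ 2/4 unhappy · (3,4)@ 3/3 ok · (3,5)@ 3/4 ok · (3,6)% 0/3 unhappy · (3,7)@ 2/3 ok
Row 4: (4,1)% 1/1 ok · (4,3)@ 2/2 ok · (4,4)@ 3/3 ok · (4,5)@ 3/3 ok · (4,6)@ 2/3 ok · (4,7)@ 2/2 ok

(1,4), (2,3), (3,2), (3,3), (3,6)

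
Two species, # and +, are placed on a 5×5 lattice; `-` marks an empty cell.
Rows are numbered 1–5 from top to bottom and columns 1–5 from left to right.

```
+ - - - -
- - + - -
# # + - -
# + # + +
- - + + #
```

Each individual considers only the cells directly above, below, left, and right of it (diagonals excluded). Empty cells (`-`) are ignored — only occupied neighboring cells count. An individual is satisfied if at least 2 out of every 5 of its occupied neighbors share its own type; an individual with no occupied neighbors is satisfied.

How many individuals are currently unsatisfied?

5

Row 1: (1,1)+ 0/0 ✓
Row 2: (2,3)+ 1/1 ✓
Row 3: (3,1)# 2/2 ✓ · (3,2)# 1/3 ✗ · (3,3)+ 1/3 ✗
Row 4: (4,1)# 1/2 ✓ · (4,2)+ 0/3 ✗ · (4,3)# 0/4 ✗ · (4,4)+ 2/3 ✓ · (4,5)+ 1/2 ✓
Row 5: (5,3)+ 1/2 ✓ · (5,4)+ 2/3 ✓ · (5,5)# 0/2 ✗
Unsatisfied: (3,2), (3,3), (4,2), (4,3), (5,5) — 5 in total.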